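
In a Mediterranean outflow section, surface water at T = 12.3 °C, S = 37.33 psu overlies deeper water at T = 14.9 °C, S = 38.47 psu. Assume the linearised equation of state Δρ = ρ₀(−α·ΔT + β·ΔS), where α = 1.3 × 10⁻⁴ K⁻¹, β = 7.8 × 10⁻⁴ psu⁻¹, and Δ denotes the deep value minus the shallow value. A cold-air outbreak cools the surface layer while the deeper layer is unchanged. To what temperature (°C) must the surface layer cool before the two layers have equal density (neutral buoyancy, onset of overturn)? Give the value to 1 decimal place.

8.1 °C

Neutral buoyancy requires Δρ = 0, i.e. −α(T_deep − T_surf′) + β(S_deep − S_surf) = 0.
T_surf′ = T_deep − (β/α)·ΔS = 14.9 − (7.8 × 10⁻⁴/1.3 × 10⁻⁴)·(+1.14) = 8.060 °C.
Cooling required: 12.3 − (8.060) = 4.240 °C.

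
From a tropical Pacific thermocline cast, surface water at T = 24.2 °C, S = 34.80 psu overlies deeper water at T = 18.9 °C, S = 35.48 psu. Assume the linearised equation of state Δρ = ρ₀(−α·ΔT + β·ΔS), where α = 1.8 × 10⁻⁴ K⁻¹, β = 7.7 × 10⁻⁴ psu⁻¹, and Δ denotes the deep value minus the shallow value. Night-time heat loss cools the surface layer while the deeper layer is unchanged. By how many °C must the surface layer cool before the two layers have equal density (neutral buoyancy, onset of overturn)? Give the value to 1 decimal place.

8.2 °C

Neutral buoyancy requires Δρ = 0, i.e. −α(T_deep − T_surf′) + β(S_deep − S_surf) = 0.
T_surf′ = T_deep − (β/α)·ΔS = 18.9 − (7.7 × 10⁻⁴/1.8 × 10⁻⁴)·(+0.68) = 15.991 °C.
Cooling required: 24.2 − (15.991) = 8.209 °C.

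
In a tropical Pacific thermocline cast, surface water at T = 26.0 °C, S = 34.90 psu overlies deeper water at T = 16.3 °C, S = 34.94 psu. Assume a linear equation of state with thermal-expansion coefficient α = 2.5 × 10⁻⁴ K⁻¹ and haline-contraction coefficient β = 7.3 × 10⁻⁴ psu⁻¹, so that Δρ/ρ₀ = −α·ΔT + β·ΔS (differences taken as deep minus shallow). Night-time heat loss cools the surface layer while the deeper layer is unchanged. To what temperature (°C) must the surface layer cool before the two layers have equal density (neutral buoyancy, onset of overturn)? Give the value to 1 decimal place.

Neutral buoyancy requires Δρ = 0, i.e. −α(T_deep − T_surf′) + β(S_deep − S_surf) = 0.
T_surf′ = T_deep − (β/α)·ΔS = 16.3 − (7.3 × 10⁻⁴/2.5 × 10⁻⁴)·(+0.04) = 16.183 °C.
Cooling required: 26.0 − (16.183) = 9.817 °C.

16.2 °C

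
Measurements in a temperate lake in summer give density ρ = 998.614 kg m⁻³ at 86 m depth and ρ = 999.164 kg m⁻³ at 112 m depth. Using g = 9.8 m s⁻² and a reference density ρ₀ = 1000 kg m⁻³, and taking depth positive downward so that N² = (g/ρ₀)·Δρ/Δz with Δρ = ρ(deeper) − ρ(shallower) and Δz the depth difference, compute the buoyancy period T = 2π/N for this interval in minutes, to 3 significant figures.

7.27 min

Δρ = 999.164 − 998.614 = 0.550 kg m⁻³ over Δz = 112 − 86 = 26 m.
N² = (9.8/1000) × (0.550/26) = 2.0731 × 10⁻⁴ s⁻².
N = √(2.0731 × 10⁻⁴) = 0.014398 rad s⁻¹, so T = 2π/N = 436.39 s = 7.2732 min ≈ 7.27 min.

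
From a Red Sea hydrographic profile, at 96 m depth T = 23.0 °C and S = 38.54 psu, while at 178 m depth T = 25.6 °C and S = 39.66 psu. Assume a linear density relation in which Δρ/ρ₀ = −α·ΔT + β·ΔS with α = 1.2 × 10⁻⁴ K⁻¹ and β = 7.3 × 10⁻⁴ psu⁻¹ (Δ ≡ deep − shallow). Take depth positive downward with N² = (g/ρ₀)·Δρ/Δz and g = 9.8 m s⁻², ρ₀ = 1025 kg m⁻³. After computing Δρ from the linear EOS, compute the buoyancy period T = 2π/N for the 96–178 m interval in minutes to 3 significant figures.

ΔT = +2.6 K, ΔS = +1.12 psu (deep − shallow).
Δρ/ρ₀ = −αΔT + βΔS = -3.12 × 10⁻⁴ + 8.176 × 10⁻⁴ = 5.056 × 10⁻⁴, so Δρ ≈ 0.5182 kg m⁻³.
N² = (g/ρ₀)·Δρ/Δz = g·(Δρ/ρ₀)/Δz = 9.8 × 5.056 × 10⁻⁴ / 82 = 6.0425 × 10⁻⁵ s⁻².
N = √(6.0425 × 10⁻⁵) = 7.7734 × 10⁻³ rad s⁻¹ → T = 2π/N = 808.29 s = 13.471 min ≈ 13.5 min.

13.5 min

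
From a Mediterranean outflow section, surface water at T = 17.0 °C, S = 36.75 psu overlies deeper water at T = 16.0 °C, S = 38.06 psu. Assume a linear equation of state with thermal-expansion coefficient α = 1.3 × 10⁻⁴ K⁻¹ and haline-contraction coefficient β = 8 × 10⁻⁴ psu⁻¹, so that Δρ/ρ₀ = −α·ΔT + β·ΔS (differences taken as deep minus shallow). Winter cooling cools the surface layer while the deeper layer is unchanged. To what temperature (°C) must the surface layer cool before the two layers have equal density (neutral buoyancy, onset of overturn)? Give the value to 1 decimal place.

Neutral buoyancy requires Δρ = 0, i.e. −α(T_deep − T_surf′) + β(S_deep − S_surf) = 0.
T_surf′ = T_deep − (β/α)·ΔS = 16.0 − (8 × 10⁻⁴/1.3 × 10⁻⁴)·(+1.31) = 7.938 °C.
Cooling required: 17.0 − (7.938) = 9.062 °C.

7.9 °C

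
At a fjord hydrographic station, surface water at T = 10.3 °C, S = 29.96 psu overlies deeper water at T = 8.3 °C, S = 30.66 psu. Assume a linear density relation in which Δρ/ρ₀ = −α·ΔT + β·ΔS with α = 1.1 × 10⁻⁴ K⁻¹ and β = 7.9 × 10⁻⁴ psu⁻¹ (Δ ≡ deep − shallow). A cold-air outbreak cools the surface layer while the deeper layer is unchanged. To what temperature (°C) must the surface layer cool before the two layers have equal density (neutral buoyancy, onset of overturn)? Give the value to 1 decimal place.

Neutral buoyancy requires Δρ = 0, i.e. −α(T_deep − T_surf′) + β(S_deep − S_surf) = 0.
T_surf′ = T_deep − (β/α)·ΔS = 8.3 − (7.9 × 10⁻⁴/1.1 × 10⁻⁴)·(+0.70) = 3.273 °C.
Cooling required: 10.3 − (3.273) = 7.027 °C.

3.3 °C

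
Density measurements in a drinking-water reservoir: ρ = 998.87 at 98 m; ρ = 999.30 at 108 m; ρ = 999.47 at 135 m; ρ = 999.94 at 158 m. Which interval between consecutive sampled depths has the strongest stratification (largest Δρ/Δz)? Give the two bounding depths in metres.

Compute the density gradient over each adjacent pair:
  98–108 m: Δρ/Δz = 0.43/10 = 0.043 kg m⁻⁴
  108–135 m: Δρ/Δz = 0.17/27 = 6.3 × 10⁻³ kg m⁻⁴
  135–158 m: Δρ/Δz = 0.47/23 = 0.020 kg m⁻⁴
The largest gradient is in the 98–108 m interval — the pycnocline.

98–108 m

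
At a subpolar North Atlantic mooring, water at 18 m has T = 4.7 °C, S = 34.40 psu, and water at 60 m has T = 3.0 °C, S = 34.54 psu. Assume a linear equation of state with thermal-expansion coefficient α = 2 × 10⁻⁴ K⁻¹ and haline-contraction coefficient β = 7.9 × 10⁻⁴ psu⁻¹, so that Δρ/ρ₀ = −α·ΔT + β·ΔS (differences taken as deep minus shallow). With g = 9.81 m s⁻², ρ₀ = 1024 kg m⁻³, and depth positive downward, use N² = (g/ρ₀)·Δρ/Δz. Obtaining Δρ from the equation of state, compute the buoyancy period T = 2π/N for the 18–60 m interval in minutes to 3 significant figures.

10.2 min

ΔT = -1.7 K, ΔS = +0.14 psu (deep − shallow).
Δρ/ρ₀ = −αΔT + βΔS = 3.40 × 10⁻⁴ + 1.106 × 10⁻⁴ = 4.506 × 10⁻⁴, so Δρ ≈ 0.4614 kg m⁻³.
N² = (g/ρ₀)·Δρ/Δz = g·(Δρ/ρ₀)/Δz = 9.81 × 4.506 × 10⁻⁴ / 42 = 1.0525 × 10⁻⁴ s⁻².
N = √(1.0525 × 10⁻⁴) = 0.010259 rad s⁻¹ → T = 2π/N = 612.46 s = 10.208 min ≈ 10.2 min.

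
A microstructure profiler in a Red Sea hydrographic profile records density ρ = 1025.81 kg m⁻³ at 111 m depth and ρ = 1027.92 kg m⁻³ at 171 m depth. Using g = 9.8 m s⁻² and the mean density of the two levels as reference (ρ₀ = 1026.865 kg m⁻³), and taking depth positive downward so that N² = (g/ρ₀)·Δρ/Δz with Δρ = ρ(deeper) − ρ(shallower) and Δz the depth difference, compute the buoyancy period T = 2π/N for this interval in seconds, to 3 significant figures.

343 s

Δρ = 1027.92 − 1025.81 = 2.11 kg m⁻³ over Δz = 171 − 111 = 60 m.
N² = (9.8/1026.865) × (2.11/60) = 3.3562 × 10⁻⁴ s⁻².
N = √(3.3562 × 10⁻⁴) = 0.018320 rad s⁻¹, so T = 2π/N = 342.97 s ≈ 343 s.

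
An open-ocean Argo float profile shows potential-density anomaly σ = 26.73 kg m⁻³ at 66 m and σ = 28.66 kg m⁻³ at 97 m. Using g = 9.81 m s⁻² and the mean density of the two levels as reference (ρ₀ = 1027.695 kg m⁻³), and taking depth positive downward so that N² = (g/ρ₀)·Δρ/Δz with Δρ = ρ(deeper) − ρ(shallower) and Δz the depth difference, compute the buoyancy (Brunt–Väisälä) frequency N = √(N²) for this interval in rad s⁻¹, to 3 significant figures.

0.0244 rad s⁻¹

Δρ = 1028.66 − 1026.73 = 1.93 kg m⁻³ over Δz = 97 − 66 = 31 m.
N² = (9.81/1027.695) × (1.93/31) = 5.9429 × 10⁻⁴ s⁻².
N = √(5.9429 × 10⁻⁴) = 0.024378 rad s⁻¹ ≈ 0.0244 rad s⁻¹.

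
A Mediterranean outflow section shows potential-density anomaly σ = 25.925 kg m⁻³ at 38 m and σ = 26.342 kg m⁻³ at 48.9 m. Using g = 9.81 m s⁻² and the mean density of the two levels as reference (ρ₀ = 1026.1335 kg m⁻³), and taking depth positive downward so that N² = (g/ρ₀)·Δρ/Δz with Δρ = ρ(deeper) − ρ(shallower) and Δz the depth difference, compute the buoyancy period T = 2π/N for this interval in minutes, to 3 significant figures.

Δρ = 1026.342 − 1025.925 = 0.417 kg m⁻³ over Δz = 48.9 − 38 = 10.9 m.
N² = (9.81/1026.1335) × (0.417/10.9) = 3.6574 × 10⁻⁴ s⁻².
N = √(3.6574 × 10⁻⁴) = 0.019124 rad s⁻¹, so T = 2π/N = 328.55 s = 5.4758 min ≈ 5.48 min.

5.48 min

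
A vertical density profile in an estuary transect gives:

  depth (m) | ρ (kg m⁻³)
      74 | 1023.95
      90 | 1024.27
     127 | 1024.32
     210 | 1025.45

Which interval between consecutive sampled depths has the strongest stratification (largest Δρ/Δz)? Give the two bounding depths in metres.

74–90 m

Compute the density gradient over each adjacent pair:
  74–90 m: Δρ/Δz = 0.32/16 = 0.020 kg m⁻⁴
  90–127 m: Δρ/Δz = 0.05/37 = 1.4 × 10⁻³ kg m⁻⁴
  127–210 m: Δρ/Δz = 1.13/83 = 0.014 kg m⁻⁴
The largest gradient is in the 74–90 m interval — the pycnocline.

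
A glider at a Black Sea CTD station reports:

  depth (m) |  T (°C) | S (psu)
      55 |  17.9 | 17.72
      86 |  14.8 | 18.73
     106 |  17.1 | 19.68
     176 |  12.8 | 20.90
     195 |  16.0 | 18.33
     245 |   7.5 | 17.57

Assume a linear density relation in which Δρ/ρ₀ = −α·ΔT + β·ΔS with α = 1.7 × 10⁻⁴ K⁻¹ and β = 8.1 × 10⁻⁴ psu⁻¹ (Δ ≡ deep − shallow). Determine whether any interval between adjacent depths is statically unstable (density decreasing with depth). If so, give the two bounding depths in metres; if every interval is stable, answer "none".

Evaluate Δρ/ρ₀ = −αΔT + βΔS across each adjacent pair:
  55–86 m: −αΔT+βΔS = −(1.7 × 10⁻⁴)(-3.1)+(8.1 × 10⁻⁴)(+1.01) = 1.3 × 10⁻³ → stable
  86–106 m: −αΔT+βΔS = −(1.7 × 10⁻⁴)(+2.3)+(8.1 × 10⁻⁴)(+0.95) = 3.8 × 10⁻⁴ → stable
  106–176 m: −αΔT+βΔS = −(1.7 × 10⁻⁴)(-4.3)+(8.1 × 10⁻⁴)(+1.22) = 1.7 × 10⁻³ → stable
  176–195 m: −αΔT+βΔS = −(1.7 × 10⁻⁴)(+3.2)+(8.1 × 10⁻⁴)(-2.57) = -2.6 × 10⁻³ → UNSTABLE
  195–245 m: −αΔT+βΔS = −(1.7 × 10⁻⁴)(-8.5)+(8.1 × 10⁻⁴)(-0.76) = 8.3 × 10⁻⁴ → stable
The 176–195 m interval has Δρ < 0: lighter water underlies denser water.

176–195 m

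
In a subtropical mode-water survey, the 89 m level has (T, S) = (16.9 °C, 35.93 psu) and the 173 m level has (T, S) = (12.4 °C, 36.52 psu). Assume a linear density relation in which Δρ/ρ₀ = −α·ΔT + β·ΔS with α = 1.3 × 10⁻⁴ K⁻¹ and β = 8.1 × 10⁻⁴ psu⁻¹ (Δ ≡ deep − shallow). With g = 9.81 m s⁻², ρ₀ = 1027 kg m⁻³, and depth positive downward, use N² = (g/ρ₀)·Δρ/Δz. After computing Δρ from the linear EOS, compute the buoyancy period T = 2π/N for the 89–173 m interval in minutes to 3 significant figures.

ΔT = -4.5 K, ΔS = +0.59 psu (deep − shallow).
Δρ/ρ₀ = −αΔT + βΔS = 5.85 × 10⁻⁴ + 4.779 × 10⁻⁴ = 1.0629 × 10⁻³, so Δρ ≈ 1.092 kg m⁻³.
N² = (g/ρ₀)·Δρ/Δz = g·(Δρ/ρ₀)/Δz = 9.81 × 1.0629 × 10⁻³ / 84 = 1.2413 × 10⁻⁴ s⁻².
N = √(1.2413 × 10⁻⁴) = 0.011141 rad s⁻¹ → T = 2π/N = 563.97 s = 9.3995 min ≈ 9.40 min.

9.40 min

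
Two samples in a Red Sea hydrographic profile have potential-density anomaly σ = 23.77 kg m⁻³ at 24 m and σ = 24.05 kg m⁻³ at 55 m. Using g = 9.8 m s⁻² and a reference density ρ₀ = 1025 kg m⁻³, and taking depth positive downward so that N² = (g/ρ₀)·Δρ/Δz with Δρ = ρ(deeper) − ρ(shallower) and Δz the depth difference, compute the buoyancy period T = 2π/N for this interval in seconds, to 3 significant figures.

Δρ = 1024.05 − 1023.77 = 0.28 kg m⁻³ over Δz = 55 − 24 = 31 m.
N² = (9.8/1025) × (0.28/31) = 8.6357 × 10⁻⁵ s⁻².
N = √(8.6357 × 10⁻⁵) = 9.2928 × 10⁻³ rad s⁻¹, so T = 2π/N = 676.13 s ≈ 676 s.

676 s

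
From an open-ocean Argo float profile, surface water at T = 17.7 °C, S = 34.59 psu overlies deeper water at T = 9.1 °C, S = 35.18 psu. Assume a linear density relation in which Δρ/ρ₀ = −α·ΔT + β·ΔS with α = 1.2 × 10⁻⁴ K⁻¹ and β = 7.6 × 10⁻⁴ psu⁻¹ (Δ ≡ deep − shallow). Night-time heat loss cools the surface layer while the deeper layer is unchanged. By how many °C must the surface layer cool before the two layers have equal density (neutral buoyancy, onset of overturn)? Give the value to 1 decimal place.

Neutral buoyancy requires Δρ = 0, i.e. −α(T_deep − T_surf′) + β(S_deep − S_surf) = 0.
T_surf′ = T_deep − (β/α)·ΔS = 9.1 − (7.6 × 10⁻⁴/1.2 × 10⁻⁴)·(+0.59) = 5.363 °C.
Cooling required: 17.7 − (5.363) = 12.337 °C.

12.3 °C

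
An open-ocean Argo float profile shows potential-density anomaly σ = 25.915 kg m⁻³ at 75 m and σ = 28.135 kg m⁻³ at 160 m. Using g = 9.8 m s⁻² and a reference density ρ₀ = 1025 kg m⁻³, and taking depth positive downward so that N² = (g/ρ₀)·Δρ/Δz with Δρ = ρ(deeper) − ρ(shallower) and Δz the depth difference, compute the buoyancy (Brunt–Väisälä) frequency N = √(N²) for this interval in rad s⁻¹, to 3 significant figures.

0.0158 rad s⁻¹

Δρ = 1028.135 − 1025.915 = 2.220 kg m⁻³ over Δz = 160 − 75 = 85 m.
N² = (9.8/1025) × (2.220/85) = 2.4971 × 10⁻⁴ s⁻².
N = √(2.4971 × 10⁻⁴) = 0.015802 rad s⁻¹ ≈ 0.0158 rad s⁻¹.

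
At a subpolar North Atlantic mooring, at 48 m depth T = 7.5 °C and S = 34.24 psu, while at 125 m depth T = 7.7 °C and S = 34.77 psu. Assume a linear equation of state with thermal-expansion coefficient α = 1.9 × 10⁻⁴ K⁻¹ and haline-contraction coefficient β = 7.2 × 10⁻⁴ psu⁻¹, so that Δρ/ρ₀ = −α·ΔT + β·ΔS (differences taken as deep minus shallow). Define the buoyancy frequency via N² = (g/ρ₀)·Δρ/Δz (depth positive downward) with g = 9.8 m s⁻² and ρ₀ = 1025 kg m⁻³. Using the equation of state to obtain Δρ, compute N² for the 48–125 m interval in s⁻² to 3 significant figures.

4.37 × 10⁻⁵ s⁻²

ΔT = +0.2 K, ΔS = +0.53 psu (deep − shallow).
Δρ/ρ₀ = −αΔT + βΔS = -3.80 × 10⁻⁵ + 3.816 × 10⁻⁴ = 3.436 × 10⁻⁴, so Δρ ≈ 0.3522 kg m⁻³.
N² = (g/ρ₀)·Δρ/Δz = g·(Δρ/ρ₀)/Δz = 9.8 × 3.436 × 10⁻⁴ / 77 = 4.3731 × 10⁻⁵ s⁻² ≈ 4.37 × 10⁻⁵ s⁻².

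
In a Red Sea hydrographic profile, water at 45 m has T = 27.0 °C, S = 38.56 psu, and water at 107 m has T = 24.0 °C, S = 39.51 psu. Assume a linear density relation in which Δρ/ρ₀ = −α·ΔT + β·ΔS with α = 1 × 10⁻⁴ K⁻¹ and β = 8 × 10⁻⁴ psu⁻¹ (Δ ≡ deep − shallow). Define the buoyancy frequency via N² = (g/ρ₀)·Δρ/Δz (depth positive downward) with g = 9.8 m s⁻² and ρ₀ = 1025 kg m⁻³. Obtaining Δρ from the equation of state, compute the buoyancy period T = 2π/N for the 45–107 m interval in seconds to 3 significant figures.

485 s

ΔT = -3.0 K, ΔS = +0.95 psu (deep − shallow).
Δρ/ρ₀ = −αΔT + βΔS = 3.00 × 10⁻⁴ + 7.60 × 10⁻⁴ = 1.06 × 10⁻³, so Δρ ≈ 1.087 kg m⁻³.
N² = (g/ρ₀)·Δρ/Δz = g·(Δρ/ρ₀)/Δz = 9.8 × 1.06 × 10⁻³ / 62 = 1.6755 × 10⁻⁴ s⁻².
N = √(1.6755 × 10⁻⁴) = 0.012944 rad s⁻¹ → T = 2π/N = 485.41 s ≈ 485 s.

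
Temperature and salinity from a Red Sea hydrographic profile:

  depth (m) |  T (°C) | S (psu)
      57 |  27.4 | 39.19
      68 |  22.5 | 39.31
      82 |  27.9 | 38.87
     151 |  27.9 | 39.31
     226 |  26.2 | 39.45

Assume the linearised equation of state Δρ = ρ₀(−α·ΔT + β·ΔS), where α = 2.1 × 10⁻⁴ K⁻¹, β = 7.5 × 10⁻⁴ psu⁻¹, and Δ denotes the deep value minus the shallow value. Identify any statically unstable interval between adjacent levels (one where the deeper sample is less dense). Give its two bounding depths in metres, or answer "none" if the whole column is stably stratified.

Evaluate Δρ/ρ₀ = −αΔT + βΔS across each adjacent pair:
  57–68 m: −αΔT+βΔS = −(2.1 × 10⁻⁴)(-4.9)+(7.5 × 10⁻⁴)(+0.12) = 1.1 × 10⁻³ → stable
  68–82 m: −αΔT+βΔS = −(2.1 × 10⁻⁴)(+5.4)+(7.5 × 10⁻⁴)(-0.44) = -1.5 × 10⁻³ → UNSTABLE
  82–151 m: −αΔT+βΔS = −(2.1 × 10⁻⁴)(+0.0)+(7.5 × 10⁻⁴)(+0.44) = 3.3 × 10⁻⁴ → stable
  151–226 m: −αΔT+βΔS = −(2.1 × 10⁻⁴)(-1.7)+(7.5 × 10⁻⁴)(+0.14) = 4.6 × 10⁻⁴ → stable
The 68–82 m interval has Δρ < 0: lighter water underlies denser water.

68–82 m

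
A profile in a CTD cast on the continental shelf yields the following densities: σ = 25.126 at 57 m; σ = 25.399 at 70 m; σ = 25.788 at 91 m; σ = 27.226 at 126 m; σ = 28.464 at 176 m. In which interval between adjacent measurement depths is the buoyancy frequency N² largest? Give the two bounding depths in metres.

Compute the density gradient over each adjacent pair:
  57–70 m: Δρ/Δz = 0.273/13 = 0.021 kg m⁻⁴
  70–91 m: Δρ/Δz = 0.389/21 = 0.019 kg m⁻⁴
  91–126 m: Δρ/Δz = 1.438/35 = 0.041 kg m⁻⁴
  126–176 m: Δρ/Δz = 1.238/50 = 0.025 kg m⁻⁴
The largest gradient is in the 91–126 m interval — the pycnocline.

91–126 m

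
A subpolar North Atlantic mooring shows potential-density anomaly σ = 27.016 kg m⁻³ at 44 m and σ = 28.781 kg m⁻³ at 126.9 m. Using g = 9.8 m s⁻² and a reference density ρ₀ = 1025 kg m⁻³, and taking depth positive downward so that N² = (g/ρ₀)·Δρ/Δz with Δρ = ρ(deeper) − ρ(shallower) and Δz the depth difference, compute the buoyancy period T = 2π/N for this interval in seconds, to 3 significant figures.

Δρ = 1028.781 − 1027.016 = 1.765 kg m⁻³ over Δz = 126.9 − 44 = 82.9 m.
N² = (9.8/1025) × (1.765/82.9) = 2.0356 × 10⁻⁴ s⁻².
N = √(2.0356 × 10⁻⁴) = 0.014267 rad s⁻¹, so T = 2π/N = 440.40 s ≈ 440 s.

440 s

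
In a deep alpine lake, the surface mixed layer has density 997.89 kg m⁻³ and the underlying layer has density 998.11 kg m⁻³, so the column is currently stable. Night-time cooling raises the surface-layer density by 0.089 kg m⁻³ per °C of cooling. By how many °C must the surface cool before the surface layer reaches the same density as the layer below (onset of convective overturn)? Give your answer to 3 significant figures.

2.47 °C

Density deficit of the surface layer: 998.11 − 997.89 = 0.22 kg m⁻³.
Required change = 0.22 / 0.089 = 2.47 °C.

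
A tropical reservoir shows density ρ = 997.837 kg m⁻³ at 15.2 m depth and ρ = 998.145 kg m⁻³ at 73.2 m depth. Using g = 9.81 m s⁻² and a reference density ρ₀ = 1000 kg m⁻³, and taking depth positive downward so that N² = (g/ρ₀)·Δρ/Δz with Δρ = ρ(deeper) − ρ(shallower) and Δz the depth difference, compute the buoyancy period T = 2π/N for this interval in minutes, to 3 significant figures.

Δρ = 998.145 − 997.837 = 0.308 kg m⁻³ over Δz = 73.2 − 15.2 = 58 m.
N² = (9.81/1000) × (0.308/58) = 5.2094 × 10⁻⁵ s⁻².
N = √(5.2094 × 10⁻⁵) = 7.2176 × 10⁻³ rad s⁻¹, so T = 2π/N = 870.54 s = 14.509 min ≈ 14.5 min.

14.5 min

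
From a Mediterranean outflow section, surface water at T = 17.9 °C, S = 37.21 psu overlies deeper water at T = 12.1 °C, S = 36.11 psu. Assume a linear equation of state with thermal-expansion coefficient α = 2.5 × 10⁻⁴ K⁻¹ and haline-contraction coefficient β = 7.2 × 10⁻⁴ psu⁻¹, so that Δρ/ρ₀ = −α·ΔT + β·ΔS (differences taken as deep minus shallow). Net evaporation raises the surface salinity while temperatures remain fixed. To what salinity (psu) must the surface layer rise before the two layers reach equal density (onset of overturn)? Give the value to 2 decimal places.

Neutral buoyancy requires −α(T_deep − T_surf) + β(S_deep − S_surf′) = 0.
S_surf′ = S_deep − (α/β)·ΔT = 36.11 − (2.5 × 10⁻⁴/7.2 × 10⁻⁴)·(-5.8) = 38.1239 psu.
Increase required: 38.1239 − 37.21 = 0.9139 psu.

38.12 psu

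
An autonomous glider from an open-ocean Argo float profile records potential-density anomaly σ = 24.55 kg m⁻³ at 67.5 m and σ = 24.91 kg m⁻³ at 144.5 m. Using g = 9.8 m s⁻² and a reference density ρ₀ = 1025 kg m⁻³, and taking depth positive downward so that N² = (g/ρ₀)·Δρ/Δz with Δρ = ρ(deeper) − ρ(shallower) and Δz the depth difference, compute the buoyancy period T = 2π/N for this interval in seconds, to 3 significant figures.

940 s

Δρ = 1024.91 − 1024.55 = 0.36 kg m⁻³ over Δz = 144.5 − 67.5 = 77 m.
N² = (9.8/1025) × (0.36/77) = 4.4701 × 10⁻⁵ s⁻².
N = √(4.4701 × 10⁻⁵) = 6.6859 × 10⁻³ rad s⁻¹, so T = 2π/N = 939.77 s ≈ 940 s.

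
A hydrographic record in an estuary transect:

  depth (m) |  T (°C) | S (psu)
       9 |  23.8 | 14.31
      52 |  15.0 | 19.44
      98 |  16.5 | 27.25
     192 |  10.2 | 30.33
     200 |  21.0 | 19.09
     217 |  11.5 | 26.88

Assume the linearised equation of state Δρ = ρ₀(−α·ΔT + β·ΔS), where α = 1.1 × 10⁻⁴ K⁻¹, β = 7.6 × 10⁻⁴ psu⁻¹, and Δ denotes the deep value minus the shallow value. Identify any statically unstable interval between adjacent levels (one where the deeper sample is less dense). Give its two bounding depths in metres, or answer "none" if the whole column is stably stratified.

Evaluate Δρ/ρ₀ = −αΔT + βΔS across each adjacent pair:
  9–52 m: −αΔT+βΔS = −(1.1 × 10⁻⁴)(-8.8)+(7.6 × 10⁻⁴)(+5.13) = 4.9 × 10⁻³ → stable
  52–98 m: −αΔT+βΔS = −(1.1 × 10⁻⁴)(+1.5)+(7.6 × 10⁻⁴)(+7.81) = 5.8 × 10⁻³ → stable
  98–192 m: −αΔT+βΔS = −(1.1 × 10⁻⁴)(-6.3)+(7.6 × 10⁻⁴)(+3.08) = 3.0 × 10⁻³ → stable
  192–200 m: −αΔT+βΔS = −(1.1 × 10⁻⁴)(+10.8)+(7.6 × 10⁻⁴)(-11.24) = -9.7 × 10⁻³ → UNSTABLE
  200–217 m: −αΔT+βΔS = −(1.1 × 10⁻⁴)(-9.5)+(7.6 × 10⁻⁴)(+7.79) = 7.0 × 10⁻³ → stable
The 192–200 m interval has Δρ < 0: lighter water underlies denser water.

192–200 m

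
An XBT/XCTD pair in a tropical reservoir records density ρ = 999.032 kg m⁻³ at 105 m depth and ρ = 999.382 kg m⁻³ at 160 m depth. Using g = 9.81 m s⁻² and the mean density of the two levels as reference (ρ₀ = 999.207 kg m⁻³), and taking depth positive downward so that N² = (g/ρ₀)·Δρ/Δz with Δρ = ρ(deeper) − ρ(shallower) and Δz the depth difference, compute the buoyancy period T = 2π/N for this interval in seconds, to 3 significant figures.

795 s

Δρ = 999.382 − 999.032 = 0.350 kg m⁻³ over Δz = 160 − 105 = 55 m.
N² = (9.81/999.207) × (0.350/55) = 6.2477 × 10⁻⁵ s⁻².
N = √(6.2477 × 10⁻⁵) = 7.9042 × 10⁻³ rad s⁻¹, so T = 2π/N = 794.92 s ≈ 795 s.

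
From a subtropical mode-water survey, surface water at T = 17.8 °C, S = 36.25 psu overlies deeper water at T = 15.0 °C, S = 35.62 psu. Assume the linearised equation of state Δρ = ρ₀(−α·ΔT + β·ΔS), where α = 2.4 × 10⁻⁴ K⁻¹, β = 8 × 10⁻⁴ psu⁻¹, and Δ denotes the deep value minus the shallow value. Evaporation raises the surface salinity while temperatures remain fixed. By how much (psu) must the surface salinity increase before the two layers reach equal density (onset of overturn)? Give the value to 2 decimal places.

Neutral buoyancy requires −α(T_deep − T_surf) + β(S_deep − S_surf′) = 0.
S_surf′ = S_deep − (α/β)·ΔT = 35.62 − (2.4 × 10⁻⁴/8 × 10⁻⁴)·(-2.8) = 36.4600 psu.
Increase required: 36.4600 − 36.25 = 0.2100 psu.

0.21 psu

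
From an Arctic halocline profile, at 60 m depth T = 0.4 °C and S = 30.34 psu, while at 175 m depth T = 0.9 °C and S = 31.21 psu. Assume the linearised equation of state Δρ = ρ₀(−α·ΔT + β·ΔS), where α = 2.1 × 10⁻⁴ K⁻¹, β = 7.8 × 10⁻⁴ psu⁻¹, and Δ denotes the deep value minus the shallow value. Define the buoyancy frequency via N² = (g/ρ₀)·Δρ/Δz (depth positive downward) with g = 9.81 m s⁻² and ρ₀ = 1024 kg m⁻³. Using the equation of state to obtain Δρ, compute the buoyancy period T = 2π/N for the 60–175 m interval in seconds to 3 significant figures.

898 s

ΔT = +0.5 K, ΔS = +0.87 psu (deep − shallow).
Δρ/ρ₀ = −αΔT + βΔS = -1.05 × 10⁻⁴ + 6.786 × 10⁻⁴ = 5.736 × 10⁻⁴, so Δρ ≈ 0.5874 kg m⁻³.
N² = (g/ρ₀)·Δρ/Δz = g·(Δρ/ρ₀)/Δz = 9.81 × 5.736 × 10⁻⁴ / 115 = 4.8931 × 10⁻⁵ s⁻².
N = √(4.8931 × 10⁻⁵) = 6.9951 × 10⁻³ rad s⁻¹ → T = 2π/N = 898.23 s ≈ 898 s.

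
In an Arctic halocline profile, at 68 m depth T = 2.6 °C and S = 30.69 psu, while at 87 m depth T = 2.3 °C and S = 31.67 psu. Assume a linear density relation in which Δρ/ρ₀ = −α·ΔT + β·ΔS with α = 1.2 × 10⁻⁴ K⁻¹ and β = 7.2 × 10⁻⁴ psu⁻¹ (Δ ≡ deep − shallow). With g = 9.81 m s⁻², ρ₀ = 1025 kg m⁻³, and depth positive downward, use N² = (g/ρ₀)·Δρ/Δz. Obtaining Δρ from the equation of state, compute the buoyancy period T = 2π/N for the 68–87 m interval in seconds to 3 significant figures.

321 s

ΔT = -0.3 K, ΔS = +0.98 psu (deep − shallow).
Δρ/ρ₀ = −αΔT + βΔS = 3.60 × 10⁻⁵ + 7.056 × 10⁻⁴ = 7.416 × 10⁻⁴, so Δρ ≈ 0.7601 kg m⁻³.
N² = (g/ρ₀)·Δρ/Δz = g·(Δρ/ρ₀)/Δz = 9.81 × 7.416 × 10⁻⁴ / 19 = 3.8290 × 10⁻⁴ s⁻².
N = √(3.8290 × 10⁻⁴) = 0.019568 rad s⁻¹ → T = 2π/N = 321.09 s ≈ 321 s.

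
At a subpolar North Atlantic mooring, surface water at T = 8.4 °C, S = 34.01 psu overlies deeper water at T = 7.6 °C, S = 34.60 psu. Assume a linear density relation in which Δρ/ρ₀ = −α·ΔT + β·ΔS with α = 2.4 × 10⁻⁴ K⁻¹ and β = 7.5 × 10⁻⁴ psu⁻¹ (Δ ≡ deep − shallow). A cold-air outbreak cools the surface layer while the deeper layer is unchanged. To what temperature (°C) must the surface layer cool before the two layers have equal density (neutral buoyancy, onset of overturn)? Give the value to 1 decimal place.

Neutral buoyancy requires Δρ = 0, i.e. −α(T_deep − T_surf′) + β(S_deep − S_surf) = 0.
T_surf′ = T_deep − (β/α)·ΔS = 7.6 − (7.5 × 10⁻⁴/2.4 × 10⁻⁴)·(+0.59) = 5.756 °C.
Cooling required: 8.4 − (5.756) = 2.644 °C.

5.8 °C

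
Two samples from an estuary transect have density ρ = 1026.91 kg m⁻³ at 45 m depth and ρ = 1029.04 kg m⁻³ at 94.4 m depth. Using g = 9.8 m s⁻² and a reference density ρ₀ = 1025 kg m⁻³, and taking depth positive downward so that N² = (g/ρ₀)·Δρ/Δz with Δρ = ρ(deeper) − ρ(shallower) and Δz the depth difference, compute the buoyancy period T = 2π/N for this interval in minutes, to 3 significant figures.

5.16 min

Δρ = 1029.04 − 1026.91 = 2.13 kg m⁻³ over Δz = 94.4 − 45 = 49.4 m.
N² = (9.8/1025) × (2.13/49.4) = 4.1224 × 10⁻⁴ s⁻².
N = √(4.1224 × 10⁻⁴) = 0.020304 rad s⁻¹, so T = 2π/N = 309.46 s = 5.1577 min ≈ 5.16 min.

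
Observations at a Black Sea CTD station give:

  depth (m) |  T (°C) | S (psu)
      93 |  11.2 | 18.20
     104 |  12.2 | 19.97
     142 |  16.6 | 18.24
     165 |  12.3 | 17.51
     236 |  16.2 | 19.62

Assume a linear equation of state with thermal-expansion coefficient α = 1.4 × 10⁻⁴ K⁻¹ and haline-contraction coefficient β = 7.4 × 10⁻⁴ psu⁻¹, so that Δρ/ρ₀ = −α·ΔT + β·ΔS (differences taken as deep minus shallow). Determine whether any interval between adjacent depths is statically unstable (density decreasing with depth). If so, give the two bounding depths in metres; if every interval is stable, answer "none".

Evaluate Δρ/ρ₀ = −αΔT + βΔS across each adjacent pair:
  93–104 m: −αΔT+βΔS = −(1.4 × 10⁻⁴)(+1.0)+(7.4 × 10⁻⁴)(+1.77) = 1.2 × 10⁻³ → stable
  104–142 m: −αΔT+βΔS = −(1.4 × 10⁻⁴)(+4.4)+(7.4 × 10⁻⁴)(-1.73) = -1.9 × 10⁻³ → UNSTABLE
  142–165 m: −αΔT+βΔS = −(1.4 × 10⁻⁴)(-4.3)+(7.4 × 10⁻⁴)(-0.73) = 6.2 × 10⁻⁵ → stable
  165–236 m: −αΔT+βΔS = −(1.4 × 10⁻⁴)(+3.9)+(7.4 × 10⁻⁴)(+2.11) = 1.0 × 10⁻³ → stable
The 104–142 m interval has Δρ < 0: lighter water underlies denser water.

104–142 m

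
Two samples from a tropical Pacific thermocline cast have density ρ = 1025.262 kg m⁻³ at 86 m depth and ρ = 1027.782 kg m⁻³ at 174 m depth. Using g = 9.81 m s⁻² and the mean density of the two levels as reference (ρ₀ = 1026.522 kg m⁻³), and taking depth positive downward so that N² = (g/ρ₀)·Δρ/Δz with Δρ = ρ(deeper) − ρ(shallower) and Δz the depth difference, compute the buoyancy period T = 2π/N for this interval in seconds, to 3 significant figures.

Δρ = 1027.782 − 1025.262 = 2.520 kg m⁻³ over Δz = 174 − 86 = 88 m.
N² = (9.81/1026.522) × (2.520/88) = 2.7366 × 10⁻⁴ s⁻².
N = √(2.7366 × 10⁻⁴) = 0.016543 rad s⁻¹, so T = 2π/N = 379.81 s ≈ 380 s.

380 s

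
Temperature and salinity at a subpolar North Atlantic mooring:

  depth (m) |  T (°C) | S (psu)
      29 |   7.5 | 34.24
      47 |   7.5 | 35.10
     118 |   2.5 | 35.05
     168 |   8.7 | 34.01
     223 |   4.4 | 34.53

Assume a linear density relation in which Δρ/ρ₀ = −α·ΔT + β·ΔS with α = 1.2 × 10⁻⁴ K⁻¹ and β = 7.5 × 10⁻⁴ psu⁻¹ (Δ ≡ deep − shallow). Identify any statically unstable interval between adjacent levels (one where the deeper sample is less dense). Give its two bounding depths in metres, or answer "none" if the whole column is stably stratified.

Evaluate Δρ/ρ₀ = −αΔT + βΔS across each adjacent pair:
  29–47 m: −αΔT+βΔS = −(1.2 × 10⁻⁴)(+0.0)+(7.5 × 10⁻⁴)(+0.86) = 6.4 × 10⁻⁴ → stable
  47–118 m: −αΔT+βΔS = −(1.2 × 10⁻⁴)(-5.0)+(7.5 × 10⁻⁴)(-0.05) = 5.6 × 10⁻⁴ → stable
  118–168 m: −αΔT+βΔS = −(1.2 × 10⁻⁴)(+6.2)+(7.5 × 10⁻⁴)(-1.04) = -1.5 × 10⁻³ → UNSTABLE
  168–223 m: −αΔT+βΔS = −(1.2 × 10⁻⁴)(-4.3)+(7.5 × 10⁻⁴)(+0.52) = 9.1 × 10⁻⁴ → stable
The 118–168 m interval has Δρ < 0: lighter water underlies denser water.

118–168 m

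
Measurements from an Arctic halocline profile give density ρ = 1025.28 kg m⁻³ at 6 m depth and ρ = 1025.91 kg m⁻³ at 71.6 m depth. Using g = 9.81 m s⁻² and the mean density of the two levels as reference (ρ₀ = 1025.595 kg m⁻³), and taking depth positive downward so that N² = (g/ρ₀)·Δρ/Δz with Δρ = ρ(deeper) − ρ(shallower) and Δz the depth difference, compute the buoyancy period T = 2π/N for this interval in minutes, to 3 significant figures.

Δρ = 1025.91 − 1025.28 = 0.63 kg m⁻³ over Δz = 71.6 − 6 = 65.6 m.
N² = (9.81/1025.595) × (0.63/65.6) = 9.1861 × 10⁻⁵ s⁻².
N = √(9.1861 × 10⁻⁵) = 9.5844 × 10⁻³ rad s⁻¹, so T = 2π/N = 655.56 s = 10.926 min ≈ 10.9 min.
A positive N² confirms static stability across the interval.

10.9 min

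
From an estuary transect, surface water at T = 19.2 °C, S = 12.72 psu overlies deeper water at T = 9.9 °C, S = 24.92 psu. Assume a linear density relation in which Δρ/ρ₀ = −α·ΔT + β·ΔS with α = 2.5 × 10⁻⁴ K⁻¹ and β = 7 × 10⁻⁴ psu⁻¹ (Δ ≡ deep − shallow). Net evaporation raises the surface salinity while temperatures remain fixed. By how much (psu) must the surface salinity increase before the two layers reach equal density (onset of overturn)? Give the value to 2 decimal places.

15.52 psu

Neutral buoyancy requires −α(T_deep − T_surf) + β(S_deep − S_surf′) = 0.
S_surf′ = S_deep − (α/β)·ΔT = 24.92 − (2.5 × 10⁻⁴/7 × 10⁻⁴)·(-9.3) = 28.2414 psu.
Increase required: 28.2414 − 12.72 = 15.5214 psu.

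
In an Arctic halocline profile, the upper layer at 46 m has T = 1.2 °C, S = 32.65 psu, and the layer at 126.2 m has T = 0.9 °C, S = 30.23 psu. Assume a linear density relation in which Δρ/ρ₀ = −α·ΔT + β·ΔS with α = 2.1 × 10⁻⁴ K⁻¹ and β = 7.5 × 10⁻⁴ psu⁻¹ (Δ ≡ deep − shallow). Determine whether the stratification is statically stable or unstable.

unstable

ΔT = 0.9 − 1.2 = -0.3 K and ΔS = 30.23 − 32.65 = -2.42 psu (deep − shallow).
−αΔT = 6.30 × 10⁻⁵; βΔS = -1.815 × 10⁻³; sum Δρ/ρ₀ = -1.752 × 10⁻³.
Δρ/ρ₀ < 0, so Δρ < 0: deeper water is lighter → statically unstable; the column would overturn.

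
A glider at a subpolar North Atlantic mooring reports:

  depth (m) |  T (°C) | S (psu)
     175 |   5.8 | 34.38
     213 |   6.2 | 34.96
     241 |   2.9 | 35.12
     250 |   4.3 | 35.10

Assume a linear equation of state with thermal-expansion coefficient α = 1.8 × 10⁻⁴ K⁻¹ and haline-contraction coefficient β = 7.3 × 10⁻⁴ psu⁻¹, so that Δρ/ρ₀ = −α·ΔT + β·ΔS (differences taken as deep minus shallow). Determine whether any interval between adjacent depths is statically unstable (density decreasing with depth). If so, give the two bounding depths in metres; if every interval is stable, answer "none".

Evaluate Δρ/ρ₀ = −αΔT + βΔS across each adjacent pair:
  175–213 m: −αΔT+βΔS = −(1.8 × 10⁻⁴)(+0.4)+(7.3 × 10⁻⁴)(+0.58) = 3.5 × 10⁻⁴ → stable
  213–241 m: −αΔT+βΔS = −(1.8 × 10⁻⁴)(-3.3)+(7.3 × 10⁻⁴)(+0.16) = 7.1 × 10⁻⁴ → stable
  241–250 m: −αΔT+βΔS = −(1.8 × 10⁻⁴)(+1.4)+(7.3 × 10⁻⁴)(-0.02) = -2.7 × 10⁻⁴ → UNSTABLE
The 241–250 m interval has Δρ < 0: lighter water underlies denser water.

241–250 m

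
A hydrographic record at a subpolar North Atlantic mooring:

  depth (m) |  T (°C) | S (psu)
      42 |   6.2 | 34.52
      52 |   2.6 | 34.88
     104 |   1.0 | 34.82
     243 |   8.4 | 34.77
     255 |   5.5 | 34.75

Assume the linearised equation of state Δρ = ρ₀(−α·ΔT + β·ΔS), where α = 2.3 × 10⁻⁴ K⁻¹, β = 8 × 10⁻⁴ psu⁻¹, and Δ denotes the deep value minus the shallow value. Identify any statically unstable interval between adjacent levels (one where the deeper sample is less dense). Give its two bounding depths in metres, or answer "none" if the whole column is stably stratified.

Evaluate Δρ/ρ₀ = −αΔT + βΔS across each adjacent pair:
  42–52 m: −αΔT+βΔS = −(2.3 × 10⁻⁴)(-3.6)+(8 × 10⁻⁴)(+0.36) = 1.1 × 10⁻³ → stable
  52–104 m: −αΔT+βΔS = −(2.3 × 10⁻⁴)(-1.6)+(8 × 10⁻⁴)(-0.06) = 3.2 × 10⁻⁴ → stable
  104–243 m: −αΔT+βΔS = −(2.3 × 10⁻⁴)(+7.4)+(8 × 10⁻⁴)(-0.05) = -1.7 × 10⁻³ → UNSTABLE
  243–255 m: −αΔT+βΔS = −(2.3 × 10⁻⁴)(-2.9)+(8 × 10⁻⁴)(-0.02) = 6.5 × 10⁻⁴ → stable
The 104–243 m interval has Δρ < 0: lighter water underlies denser water.

104–243 m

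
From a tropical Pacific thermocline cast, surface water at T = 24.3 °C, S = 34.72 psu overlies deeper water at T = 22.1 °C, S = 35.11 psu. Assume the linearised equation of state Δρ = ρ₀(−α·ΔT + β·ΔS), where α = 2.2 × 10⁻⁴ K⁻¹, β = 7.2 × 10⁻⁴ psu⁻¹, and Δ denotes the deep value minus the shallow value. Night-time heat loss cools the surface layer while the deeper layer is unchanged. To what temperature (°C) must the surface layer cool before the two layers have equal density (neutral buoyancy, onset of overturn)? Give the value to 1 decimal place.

Neutral buoyancy requires Δρ = 0, i.e. −α(T_deep − T_surf′) + β(S_deep − S_surf) = 0.
T_surf′ = T_deep − (β/α)·ΔS = 22.1 − (7.2 × 10⁻⁴/2.2 × 10⁻⁴)·(+0.39) = 20.824 °C.
Cooling required: 24.3 − (20.824) = 3.476 °C.

20.8 °C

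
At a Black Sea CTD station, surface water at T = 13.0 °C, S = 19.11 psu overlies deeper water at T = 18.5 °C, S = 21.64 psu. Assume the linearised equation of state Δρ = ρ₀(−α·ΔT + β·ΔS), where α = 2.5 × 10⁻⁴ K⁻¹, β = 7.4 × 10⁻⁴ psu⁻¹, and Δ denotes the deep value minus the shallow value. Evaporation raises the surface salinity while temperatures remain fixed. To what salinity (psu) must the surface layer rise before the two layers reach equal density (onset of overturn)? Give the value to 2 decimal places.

Neutral buoyancy requires −α(T_deep − T_surf) + β(S_deep − S_surf′) = 0.
S_surf′ = S_deep − (α/β)·ΔT = 21.64 − (2.5 × 10⁻⁴/7.4 × 10⁻⁴)·(+5.5) = 19.7819 psu.
Increase required: 19.7819 − 19.11 = 0.6719 psu.

19.78 psu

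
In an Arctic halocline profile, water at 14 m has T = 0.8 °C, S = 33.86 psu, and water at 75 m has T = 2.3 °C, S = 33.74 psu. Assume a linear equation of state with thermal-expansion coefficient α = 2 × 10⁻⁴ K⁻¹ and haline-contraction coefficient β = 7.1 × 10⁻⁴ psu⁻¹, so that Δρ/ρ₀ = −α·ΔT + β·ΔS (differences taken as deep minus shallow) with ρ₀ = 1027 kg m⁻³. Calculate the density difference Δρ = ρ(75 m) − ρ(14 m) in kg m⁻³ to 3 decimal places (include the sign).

-0.396 kg m⁻³

ΔT = +1.5 K, ΔS = -0.12 psu (deep − shallow).
Δρ/ρ₀ = −(2 × 10⁻⁴)(+1.5) + (7.1 × 10⁻⁴)(-0.12) = -3.852 × 10⁻⁴.
Δρ = 1027 × (-3.852 × 10⁻⁴) = -0.396 kg m⁻³.
Negative Δρ: lighter below, statically unstable.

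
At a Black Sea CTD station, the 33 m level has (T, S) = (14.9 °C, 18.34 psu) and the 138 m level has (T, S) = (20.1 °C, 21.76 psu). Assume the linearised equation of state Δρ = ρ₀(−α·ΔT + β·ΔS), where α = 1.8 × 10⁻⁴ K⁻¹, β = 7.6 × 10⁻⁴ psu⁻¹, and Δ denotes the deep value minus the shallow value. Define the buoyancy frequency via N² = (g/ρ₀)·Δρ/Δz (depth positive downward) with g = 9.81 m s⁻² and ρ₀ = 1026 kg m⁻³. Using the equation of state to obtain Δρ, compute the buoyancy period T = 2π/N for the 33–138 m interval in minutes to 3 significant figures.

ΔT = +5.2 K, ΔS = +3.42 psu (deep − shallow).
Δρ/ρ₀ = −αΔT + βΔS = -9.36 × 10⁻⁴ + 2.5992 × 10⁻³ = 1.6632 × 10⁻³, so Δρ ≈ 1.706 kg m⁻³.
N² = (g/ρ₀)·Δρ/Δz = g·(Δρ/ρ₀)/Δz = 9.81 × 1.6632 × 10⁻³ / 105 = 1.5539 × 10⁻⁴ s⁻².
N = √(1.5539 × 10⁻⁴) = 0.012466 rad s⁻¹ → T = 2π/N = 504.03 s = 8.4005 min ≈ 8.40 min.

8.40 min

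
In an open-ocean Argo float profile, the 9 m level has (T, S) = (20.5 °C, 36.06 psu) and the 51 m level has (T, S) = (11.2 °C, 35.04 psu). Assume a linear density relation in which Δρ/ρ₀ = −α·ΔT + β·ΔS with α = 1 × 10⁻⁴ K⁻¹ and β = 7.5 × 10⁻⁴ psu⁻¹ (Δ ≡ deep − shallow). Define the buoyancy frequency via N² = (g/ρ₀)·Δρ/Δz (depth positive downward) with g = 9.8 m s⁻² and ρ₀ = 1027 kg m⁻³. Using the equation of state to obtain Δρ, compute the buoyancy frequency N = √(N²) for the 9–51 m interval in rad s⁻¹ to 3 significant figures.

6.20 × 10⁻³ rad s⁻¹

ΔT = -9.3 K, ΔS = -1.02 psu (deep − shallow).
Δρ/ρ₀ = −αΔT + βΔS = 9.30 × 10⁻⁴ − 7.65 × 10⁻⁴ = 1.65 × 10⁻⁴, so Δρ ≈ 0.1695 kg m⁻³.
N² = (g/ρ₀)·Δρ/Δz = g·(Δρ/ρ₀)/Δz = 9.8 × 1.65 × 10⁻⁴ / 42 = 3.8500 × 10⁻⁵ s⁻².
N = √(3.8500 × 10⁻⁵) = 6.2048 × 10⁻³ rad s⁻¹ ≈ 6.20 × 10⁻³ rad s⁻¹.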